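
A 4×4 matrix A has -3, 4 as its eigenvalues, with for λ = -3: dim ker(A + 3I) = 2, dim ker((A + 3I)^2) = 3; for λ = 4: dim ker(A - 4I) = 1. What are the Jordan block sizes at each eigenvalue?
λ = -3: successive nullity increments [2, 1] count blocks of size ≥ k; block sizes are [2, 1].
λ = 4: successive nullity increments [1] count blocks of size ≥ k; block sizes are [1].

Jordan blocks: (-3, 2), (-3, 1), (4, 1)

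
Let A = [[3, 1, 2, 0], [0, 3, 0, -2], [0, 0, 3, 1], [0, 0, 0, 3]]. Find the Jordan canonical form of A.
J = [[3, 1, 0, 0], [0, 3, 0, 0], [0, 0, 3, 1], [0, 0, 0, 3]]

The characteristic polynomial is det(xI - A) = (x - 3)^4, so the eigenvalues are 3 (algebraic multiplicity 4).

For λ = 3: rank(A - 3I) = 2, rank((A - 3I)^2) = 0. The eigenspace has dimension 4 - 2 = 2, so there are 2 Jordan blocks; the rank sequence gives block sizes [2, 2].

Assembling the blocks gives the Jordan form J above.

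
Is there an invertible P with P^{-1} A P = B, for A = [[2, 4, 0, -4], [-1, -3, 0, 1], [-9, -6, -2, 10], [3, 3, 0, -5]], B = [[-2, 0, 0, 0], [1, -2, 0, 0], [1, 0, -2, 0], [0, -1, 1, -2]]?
Yes.

Two matrices over a field are similar if and only if they have the same invariant factors.

Both A and B have characteristic polynomial (x + 2)^4 and minimal polynomial (x + 2)^2. Computing further, both have invariant factors (x + 2)^2, (x + 2)^2. Hence A and B are similar.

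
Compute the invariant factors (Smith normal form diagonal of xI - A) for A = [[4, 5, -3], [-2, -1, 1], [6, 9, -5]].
The Jordan structure of A has elementary divisors (x + 2), x^2. Arranging the block sizes at each eigenvalue in decreasing order and taking row products gives the invariant factors.

Invariant factors (smallest first, each dividing the next): x^2(x + 2).

Check: the last factor x^2(x + 2) is the minimal polynomial, and the product x^2(x + 2) is the characteristic polynomial.

x^2(x + 2)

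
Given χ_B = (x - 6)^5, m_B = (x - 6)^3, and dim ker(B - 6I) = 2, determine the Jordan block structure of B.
Jordan blocks: (6, 3), (6, 2)

λ = 6: algebraic multiplicity 5 (exponent in χ_B), largest block size 3 (exponent in m_B), 2 blocks (geometric multiplicity). These force block sizes [3, 2].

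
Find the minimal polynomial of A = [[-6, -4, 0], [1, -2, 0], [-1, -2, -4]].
m_A(x) = (x + 4)^2

The characteristic polynomial factors as (x + 4)^3. The minimal polynomial is ∏(x - λ)^{k_λ} where k_λ is the size of the largest Jordan block at λ.

For λ = -4: rank(A + 4I) = 1, and the largest Jordan block has size 2 (the smallest k with rank((A + 4I)^k) = rank((A + 4I)^(k+1))).

So m_A(x) = (x + 4)^2.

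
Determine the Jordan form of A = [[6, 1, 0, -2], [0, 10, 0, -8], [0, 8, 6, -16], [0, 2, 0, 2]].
J = [[6, 1, 0, 0], [0, 6, 0, 0], [0, 0, 6, 0], [0, 0, 0, 6]]

The characteristic polynomial is det(xI - A) = (x - 6)^4, so the eigenvalues are 6 (algebraic multiplicity 4).

For λ = 6: rank(A - 6I) = 1, rank((A - 6I)^2) = 0. The eigenspace has dimension 4 - 1 = 3, so there are 3 Jordan blocks; the rank sequence gives block sizes [2, 1, 1].

Assembling the blocks gives the Jordan form J above.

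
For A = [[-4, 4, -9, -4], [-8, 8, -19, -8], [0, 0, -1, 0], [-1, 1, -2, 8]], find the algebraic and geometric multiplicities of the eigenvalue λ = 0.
algebraic multiplicity 1, geometric multiplicity 1

The characteristic polynomial is x(x - 6)^2(x + 1), so the factor x appears with exponent 1: the algebraic multiplicity is 1.

rank(A) = 3, so the eigenspace has dimension 4 - 3 = 1: the geometric multiplicity is 1.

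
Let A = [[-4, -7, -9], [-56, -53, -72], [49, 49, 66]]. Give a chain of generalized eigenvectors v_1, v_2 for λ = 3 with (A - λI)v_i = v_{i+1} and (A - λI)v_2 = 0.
We seek v_1 ∈ ker((A - 3I)^2) \ ker(A - 3I), then set v_{i+1} = (A - 3I) v_i.

One such chain is v_1 = [[1, 12, -10]]^T, v_2 = [[-1, -8, 7]]^T. Check: (A - 3I) v_2 = [[0, 0, 0]]^T = 0.

v_1 = [[1, 12, -10]]^T, v_2 = [[-1, -8, 7]]^T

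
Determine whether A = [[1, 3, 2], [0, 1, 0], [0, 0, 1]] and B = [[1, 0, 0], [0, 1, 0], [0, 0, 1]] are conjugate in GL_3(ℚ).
Both have characteristic polynomial (x - 1)^3, but the minimal polynomial of A is (x - 1)^2 while the minimal polynomial of B is x - 1. The minimal polynomial is a similarity invariant, so A and B are not similar.

No.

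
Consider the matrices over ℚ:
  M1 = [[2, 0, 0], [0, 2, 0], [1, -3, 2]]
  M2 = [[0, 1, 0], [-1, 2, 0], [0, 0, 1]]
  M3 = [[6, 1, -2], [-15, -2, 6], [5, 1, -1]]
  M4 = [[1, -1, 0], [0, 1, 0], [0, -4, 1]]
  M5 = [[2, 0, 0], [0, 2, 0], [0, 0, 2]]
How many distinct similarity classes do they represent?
3 classes: {M1}, {M2, M3, M4}, {M5}

Characteristic polynomials: χ_{M1} = (x - 2)^3, χ_{M2} = (x - 1)^3, χ_{M3} = (x - 1)^3, χ_{M4} = (x - 1)^3, χ_{M5} = (x - 2)^3.

{M1}: invariant factors x - 2, (x - 2)^2.

{M2, M3, M4}: invariant factors x - 1, (x - 1)^2.

{M5}: invariant factors x - 2, x - 2, x - 2.

Matrices are similar if and only if their invariant-factor lists agree; the partition into similarity classes is {M1}, {M2, M3, M4}, {M5}.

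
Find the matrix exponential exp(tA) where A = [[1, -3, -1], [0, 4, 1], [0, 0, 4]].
A has Jordan form J = [[1, 0, 0], [0, 4, 1], [0, 0, 4]] with A = PJP^{-1}, so e^{tA} = P e^{tJ} P^{-1}.

For a Jordan block J_k(λ), e^{tJ_k(λ)} = e^{λt} · (I + tN + t^2 N^2/2! + ... + t^{k-1} N^{k-1}/(k-1)!) where N is the nilpotent superdiagonal part.

Assembling the blocks and conjugating back gives the entries of e^{tA} as shown above.

e^{tA} = [[e^{t}, -e^{4*t} + e^{t}, -t*e^{4*t}], [0, e^{4*t}, t*e^{4*t}], [0, 0, e^{4*t}]]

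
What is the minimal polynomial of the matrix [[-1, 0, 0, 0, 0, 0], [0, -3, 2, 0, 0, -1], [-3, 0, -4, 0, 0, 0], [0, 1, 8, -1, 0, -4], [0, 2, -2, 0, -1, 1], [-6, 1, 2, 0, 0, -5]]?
The characteristic polynomial factors as (x + 1)^3(x + 4)^3. The minimal polynomial is ∏(x - λ)^{k_λ} where k_λ is the size of the largest Jordan block at λ.

For λ = -4: rank(A + 4I) = 4, and the largest Jordan block has size 2 (the smallest k with rank((A + 4I)^k) = rank((A + 4I)^(k+1))).
For λ = -1: rank(A + I) = 3, and the largest Jordan block has size 1 (the smallest k with rank((A + I)^k) = rank((A + I)^(k+1))).

So m_A(x) = (x + 1)(x + 4)^2.

m_A(x) = (x + 1)(x + 4)^2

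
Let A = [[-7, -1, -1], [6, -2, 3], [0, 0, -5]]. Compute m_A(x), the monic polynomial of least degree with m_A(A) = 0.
The characteristic polynomial factors as (x + 4)(x + 5)^2. The minimal polynomial is ∏(x - λ)^{k_λ} where k_λ is the size of the largest Jordan block at λ.

For λ = -5: rank(A + 5I) = 1, and the largest Jordan block has size 1 (the smallest k with rank((A + 5I)^k) = rank((A + 5I)^(k+1))).
For λ = -4: rank(A + 4I) = 2, and the largest Jordan block has size 1 (the smallest k with rank((A + 4I)^k) = rank((A + 4I)^(k+1))).

So m_A(x) = (x + 4)(x + 5).

m_A(x) = (x + 4)(x + 5)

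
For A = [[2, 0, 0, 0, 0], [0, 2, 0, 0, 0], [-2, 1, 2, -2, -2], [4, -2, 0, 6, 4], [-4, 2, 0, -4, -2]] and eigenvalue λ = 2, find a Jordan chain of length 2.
We seek v_1 ∈ ker((A - 2I)^2) \ ker(A - 2I), then set v_{i+1} = (A - 2I) v_i.

One such chain is v_1 = [[-2, 1, 0, 0, 2]]^T, v_2 = [[0, 0, 1, -2, 2]]^T. Check: (A - 2I) v_2 = [[0, 0, 0, 0, 0]]^T = 0.

v_1 = [[-2, 1, 0, 0, 2]]^T, v_2 = [[0, 0, 1, -2, 2]]^T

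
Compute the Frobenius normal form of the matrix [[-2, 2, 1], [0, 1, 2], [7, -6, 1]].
R = [[0, 0, -5], [1, 0, -2], [0, 1, 0]]

The invariant factors of A (the non-unit diagonal entries of the Smith normal form of xI - A over ℚ[x]) are x^3 + 2x + 5, each dividing the next. The characteristic polynomial is their product, x^3 + 2x + 5.

The rational canonical form is the block-diagonal matrix of companion matrices C(f_i):
R = [[0, 0, -5], [1, 0, -2], [0, 1, 0]].

Note the characteristic polynomial does not split into linear factors over ℚ, so A has no Jordan form over ℚ; the rational canonical form exists over any field.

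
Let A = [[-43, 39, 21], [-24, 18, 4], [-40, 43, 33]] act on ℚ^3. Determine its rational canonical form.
The invariant factors of A (the non-unit diagonal entries of the Smith normal form of xI - A over ℚ[x]) are (x - 5)^2(x + 2), each dividing the next. The characteristic polynomial is their product, (x - 5)^2(x + 2).

The rational canonical form is the block-diagonal matrix of companion matrices C(f_i):
R = [[0, 0, -50], [1, 0, -5], [0, 1, 8]].

R = [[0, 0, -50], [1, 0, -5], [0, 1, 8]]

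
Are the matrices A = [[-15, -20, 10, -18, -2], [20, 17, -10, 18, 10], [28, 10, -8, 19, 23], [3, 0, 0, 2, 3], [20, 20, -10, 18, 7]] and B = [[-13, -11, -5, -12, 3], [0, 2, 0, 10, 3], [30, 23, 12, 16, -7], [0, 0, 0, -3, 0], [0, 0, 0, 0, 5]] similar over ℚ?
Yes.

Two matrices over a field are similar if and only if they have the same invariant factors.

Both A and B have characteristic polynomial (x - 5)(x - 2)^2(x + 3)^2 and minimal polynomial (x - 5)(x - 2)^2(x + 3). Computing further, both have invariant factors x + 3, (x - 5)(x - 2)^2(x + 3). Hence A and B are similar.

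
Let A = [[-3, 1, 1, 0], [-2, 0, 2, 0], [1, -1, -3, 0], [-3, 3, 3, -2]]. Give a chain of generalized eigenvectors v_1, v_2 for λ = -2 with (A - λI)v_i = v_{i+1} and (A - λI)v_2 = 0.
We seek v_1 ∈ ker((A + 2I)^2) \ ker(A + 2I), then set v_{i+1} = (A + 2I) v_i.

One such chain is v_1 = [[0, 2, -1, -1]]^T, v_2 = [[1, 2, -1, 3]]^T. Check: (A + 2I) v_2 = [[0, 0, 0, 0]]^T = 0.

v_1 = [[0, 2, -1, -1]]^T, v_2 = [[1, 2, -1, 3]]^T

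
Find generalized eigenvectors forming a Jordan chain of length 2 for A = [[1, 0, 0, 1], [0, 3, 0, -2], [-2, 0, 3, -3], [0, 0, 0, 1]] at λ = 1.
v_1 = [[1, 1, 3, 1]]^T, v_2 = [[1, 0, 1, 0]]^T

We seek v_1 ∈ ker((A - I)^2) \ ker(A - I), then set v_{i+1} = (A - I) v_i.

One such chain is v_1 = [[1, 1, 3, 1]]^T, v_2 = [[1, 0, 1, 0]]^T. Check: (A - I) v_2 = [[0, 0, 0, 0]]^T = 0.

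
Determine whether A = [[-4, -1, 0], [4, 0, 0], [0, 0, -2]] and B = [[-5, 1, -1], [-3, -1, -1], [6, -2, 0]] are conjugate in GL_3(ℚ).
Yes.

Two matrices over a field are similar if and only if they have the same invariant factors.

Both A and B have characteristic polynomial (x + 2)^3 and minimal polynomial (x + 2)^2. Computing further, both have invariant factors x + 2, (x + 2)^2. Hence A and B are similar.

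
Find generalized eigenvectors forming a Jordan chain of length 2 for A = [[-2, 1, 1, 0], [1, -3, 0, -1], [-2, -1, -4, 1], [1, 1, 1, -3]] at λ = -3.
v_1 = [[0, 1, 0, 0]]^T, v_2 = [[1, 0, -1, 1]]^T

We seek v_1 ∈ ker((A + 3I)^2) \ ker(A + 3I), then set v_{i+1} = (A + 3I) v_i.

One such chain is v_1 = [[0, 1, 0, 0]]^T, v_2 = [[1, 0, -1, 1]]^T. Check: (A + 3I) v_2 = [[0, 0, 0, 0]]^T = 0.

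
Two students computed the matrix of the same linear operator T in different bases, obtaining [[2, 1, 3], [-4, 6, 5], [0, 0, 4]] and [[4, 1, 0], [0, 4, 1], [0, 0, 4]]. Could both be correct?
Two matrices over a field are similar if and only if they have the same invariant factors.

Both A and B have characteristic polynomial (x - 4)^3 and minimal polynomial (x - 4)^3. Computing further, both have invariant factors (x - 4)^3. Hence A and B are similar.

Yes.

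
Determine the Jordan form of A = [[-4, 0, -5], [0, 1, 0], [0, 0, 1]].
J = [[-4, 0, 0], [0, 1, 0], [0, 0, 1]]

The characteristic polynomial is det(xI - A) = (x - 1)^2(x + 4), so the eigenvalues are -4 (algebraic multiplicity 1), 1 (algebraic multiplicity 2).

For λ = -4: algebraic multiplicity 1 gives one 1×1 block.

For λ = 1: rank(A - I) = 1. The eigenspace has dimension 3 - 1 = 2, so there are 2 Jordan blocks; the rank sequence gives block sizes [1, 1].

Assembling the blocks gives the Jordan form J above.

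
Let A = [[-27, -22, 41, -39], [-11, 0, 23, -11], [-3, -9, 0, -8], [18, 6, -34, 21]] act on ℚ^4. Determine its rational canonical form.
The invariant factors of A (the non-unit diagonal entries of the Smith normal form of xI - A over ℚ[x]) are (x^2 + 3x + 4)^2, each dividing the next. The characteristic polynomial is their product, (x^2 + 3x + 4)^2.

The rational canonical form is the block-diagonal matrix of companion matrices C(f_i):
R = [[0, 0, 0, -16], [1, 0, 0, -24], [0, 1, 0, -17], [0, 0, 1, -6]].

Note the characteristic polynomial does not split into linear factors over ℚ, so A has no Jordan form over ℚ; the rational canonical form exists over any field.

R = [[0, 0, 0, -16], [1, 0, 0, -24], [0, 1, 0, -17], [0, 0, 1, -6]]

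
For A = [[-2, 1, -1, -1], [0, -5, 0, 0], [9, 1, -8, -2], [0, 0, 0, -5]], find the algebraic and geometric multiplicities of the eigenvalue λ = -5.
The characteristic polynomial is (x + 5)^4, so the factor x + 5 appears with exponent 4: the algebraic multiplicity is 4.

rank(A + 5I) = 2, so the eigenspace has dimension 4 - 2 = 2: the geometric multiplicity is 2.

Since 2 < 4, A is not diagonalizable.

algebraic multiplicity 4, geometric multiplicity 2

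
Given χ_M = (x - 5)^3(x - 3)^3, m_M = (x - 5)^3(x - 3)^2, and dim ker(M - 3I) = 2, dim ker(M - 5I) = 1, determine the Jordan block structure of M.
λ = 3: algebraic multiplicity 3 (exponent in χ_M), largest block size 2 (exponent in m_M), 2 blocks (geometric multiplicity). These force block sizes [2, 1].
λ = 5: algebraic multiplicity 3 (exponent in χ_M), largest block size 3 (exponent in m_M), 1 block (geometric multiplicity). This forces block sizes [3].

Jordan blocks: (3, 2), (3, 1), (5, 3)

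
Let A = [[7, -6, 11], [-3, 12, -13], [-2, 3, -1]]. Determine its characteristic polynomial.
χ_A(x) = (x - 6)^3

xI - A = [[x - 7, 6, -11], [3, x - 12, 13], [2, -3, x + 1]].

Expanding det(xI - A) along the first row:
det(xI - A) = + (x - 7)·det([[x - 12, 13], [-3, x + 1]]) - (6)·det([[3, 13], [2, x + 1]]) + (-11)·det([[3, x - 12], [2, -3]]).

Evaluating gives χ_A(x) = x^3 - 18x^2 + 108x - 216 = (x - 6)^3.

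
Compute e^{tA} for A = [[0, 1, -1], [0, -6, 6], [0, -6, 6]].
A has Jordan form J = [[0, 1, 0], [0, 0, 0], [0, 0, 0]] with A = PJP^{-1}, so e^{tA} = P e^{tJ} P^{-1}.

For a Jordan block J_k(λ), e^{tJ_k(λ)} = e^{λt} · (I + tN + t^2 N^2/2! + ... + t^{k-1} N^{k-1}/(k-1)!) where N is the nilpotent superdiagonal part.

Assembling the blocks and conjugating back gives the entries of e^{tA} as shown above.

e^{tA} = [[1, t, -t], [0, 1 - 6*t, 6*t], [0, -6*t, 6*t + 1]]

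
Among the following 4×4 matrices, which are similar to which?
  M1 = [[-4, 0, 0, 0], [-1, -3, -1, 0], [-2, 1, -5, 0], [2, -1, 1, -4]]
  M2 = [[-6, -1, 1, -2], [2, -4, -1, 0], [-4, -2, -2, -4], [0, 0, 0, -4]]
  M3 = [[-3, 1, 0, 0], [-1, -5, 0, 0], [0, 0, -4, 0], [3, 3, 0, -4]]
Characteristic polynomials: χ_{M1} = (x + 4)^4, χ_{M2} = (x + 4)^4, χ_{M3} = (x + 4)^4.

{M1, M2}: invariant factors x + 4, (x + 4)^3.

{M3}: invariant factors x + 4, x + 4, (x + 4)^2.

Matrices are similar if and only if their invariant-factor lists agree; the partition into similarity classes is {M1, M2}, {M3}.

2 classes: {M1, M2}, {M3}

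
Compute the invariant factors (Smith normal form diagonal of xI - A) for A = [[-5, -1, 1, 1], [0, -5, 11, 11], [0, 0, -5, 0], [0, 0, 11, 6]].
The Jordan structure of A has elementary divisors (x + 5)^2, (x + 5), (x - 6). Arranging the block sizes at each eigenvalue in decreasing order and taking row products gives the invariant factors.

Invariant factors (smallest first, each dividing the next): x + 5, (x - 6)(x + 5)^2.

Check: the last factor (x - 6)(x + 5)^2 is the minimal polynomial, and the product (x - 6)(x + 5)^3 is the characteristic polynomial.

x + 5, (x - 6)(x + 5)^2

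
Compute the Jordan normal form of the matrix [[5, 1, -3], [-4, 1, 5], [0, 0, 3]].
J = [[3, 1, 0], [0, 3, 1], [0, 0, 3]]

The characteristic polynomial is det(xI - A) = (x - 3)^3, so the eigenvalues are 3 (algebraic multiplicity 3).

For λ = 3: rank(A - 3I) = 2, rank((A - 3I)^2) = 1, rank((A - 3I)^3) = 0. The eigenspace has dimension 3 - 2 = 1, so there is 1 Jordan block; the rank sequence gives block sizes [3].

Assembling the blocks gives the Jordan form J above.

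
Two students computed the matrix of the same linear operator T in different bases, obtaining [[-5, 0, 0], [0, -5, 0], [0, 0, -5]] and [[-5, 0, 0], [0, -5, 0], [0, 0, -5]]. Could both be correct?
Two matrices over a field are similar if and only if they have the same invariant factors.

Both A and B have characteristic polynomial (x + 5)^3 and minimal polynomial x + 5. Computing further, both have invariant factors x + 5, x + 5, x + 5. Hence A and B are similar.

Yes.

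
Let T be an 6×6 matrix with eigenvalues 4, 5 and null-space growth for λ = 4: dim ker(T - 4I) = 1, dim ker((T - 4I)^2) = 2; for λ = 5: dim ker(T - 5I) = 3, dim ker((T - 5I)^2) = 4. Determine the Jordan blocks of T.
λ = 4: successive nullity increments [1, 1] count blocks of size ≥ k; block sizes are [2].
λ = 5: successive nullity increments [3, 1] count blocks of size ≥ k; block sizes are [2, 1, 1].

Jordan blocks: (4, 2), (5, 2), (5, 1), (5, 1)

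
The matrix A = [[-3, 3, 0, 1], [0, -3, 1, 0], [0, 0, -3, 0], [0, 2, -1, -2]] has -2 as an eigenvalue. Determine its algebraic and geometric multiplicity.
algebraic multiplicity 1, geometric multiplicity 1

The characteristic polynomial is (x + 2)(x + 3)^3, so the factor x + 2 appears with exponent 1: the algebraic multiplicity is 1.

rank(A + 2I) = 3, so the eigenspace has dimension 4 - 3 = 1: the geometric multiplicity is 1.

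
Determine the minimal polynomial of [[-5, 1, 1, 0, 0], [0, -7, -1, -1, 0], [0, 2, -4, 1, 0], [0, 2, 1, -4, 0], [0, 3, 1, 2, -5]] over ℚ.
The characteristic polynomial factors as (x + 5)^5. The minimal polynomial is ∏(x - λ)^{k_λ} where k_λ is the size of the largest Jordan block at λ.

For λ = -5: rank(A + 5I) = 2, and the largest Jordan block has size 2 (the smallest k with rank((A + 5I)^k) = rank((A + 5I)^(k+1))).

So m_A(x) = (x + 5)^2.

m_A(x) = (x + 5)^2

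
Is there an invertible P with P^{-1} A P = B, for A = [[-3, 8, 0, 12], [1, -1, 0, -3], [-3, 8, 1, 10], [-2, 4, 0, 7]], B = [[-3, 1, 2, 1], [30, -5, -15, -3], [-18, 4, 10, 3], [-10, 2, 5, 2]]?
Two matrices over a field are similar if and only if they have the same invariant factors.

Both A and B have characteristic polynomial (x - 1)^4 and minimal polynomial (x - 1)^2. Computing further, both have invariant factors (x - 1)^2, (x - 1)^2. Hence A and B are similar.

Yes.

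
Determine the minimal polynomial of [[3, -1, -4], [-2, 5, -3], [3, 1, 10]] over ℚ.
m_A(x) = (x - 6)^3

The characteristic polynomial factors as (x - 6)^3. The minimal polynomial is ∏(x - λ)^{k_λ} where k_λ is the size of the largest Jordan block at λ.

For λ = 6: rank(A - 6I) = 2, and the largest Jordan block has size 3 (the smallest k with rank((A - 6I)^k) = rank((A - 6I)^(k+1))).

So m_A(x) = (x - 6)^3.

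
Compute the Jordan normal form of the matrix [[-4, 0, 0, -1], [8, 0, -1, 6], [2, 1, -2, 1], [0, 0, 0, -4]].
The characteristic polynomial is det(xI - A) = (x + 1)^2(x + 4)^2, so the eigenvalues are -4 (algebraic multiplicity 2), -1 (algebraic multiplicity 2).

For λ = -4: rank(A + 4I) = 3, rank((A + 4I)^2) = 2. The eigenspace has dimension 4 - 3 = 1, so there is 1 Jordan block; the rank sequence gives block sizes [2].

For λ = -1: rank(A + I) = 3, rank((A + I)^2) = 2. The eigenspace has dimension 4 - 3 = 1, so there is 1 Jordan block; the rank sequence gives block sizes [2].

Assembling the blocks gives the Jordan form J above.

J = [[-4, 1, 0, 0], [0, -4, 0, 0], [0, 0, -1, 1], [0, 0, 0, -1]]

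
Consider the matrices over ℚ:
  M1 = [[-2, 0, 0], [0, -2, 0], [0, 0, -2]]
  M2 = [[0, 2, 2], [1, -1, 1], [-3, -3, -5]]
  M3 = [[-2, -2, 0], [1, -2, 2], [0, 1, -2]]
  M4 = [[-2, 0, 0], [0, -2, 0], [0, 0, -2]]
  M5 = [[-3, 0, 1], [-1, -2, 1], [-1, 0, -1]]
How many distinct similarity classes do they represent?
Characteristic polynomials: χ_{M1} = (x + 2)^3, χ_{M2} = (x + 2)^3, χ_{M3} = (x + 2)^3, χ_{M4} = (x + 2)^3, χ_{M5} = (x + 2)^3.

{M1, M4}: invariant factors x + 2, x + 2, x + 2.

{M2, M5}: invariant factors x + 2, (x + 2)^2.

{M3}: invariant factors (x + 2)^3.

Matrices are similar if and only if their invariant-factor lists agree; the partition into similarity classes is {M1, M4}, {M2, M5}, {M3}.

3 classes: {M1, M4}, {M2, M5}, {M3}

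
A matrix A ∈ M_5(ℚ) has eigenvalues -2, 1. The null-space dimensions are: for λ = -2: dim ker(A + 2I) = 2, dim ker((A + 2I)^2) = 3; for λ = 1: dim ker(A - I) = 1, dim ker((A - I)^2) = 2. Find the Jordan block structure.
Jordan blocks: (-2, 2), (-2, 1), (1, 2)

λ = -2: successive nullity increments [2, 1] count blocks of size ≥ k; block sizes are [2, 1].
λ = 1: successive nullity increments [1, 1] count blocks of size ≥ k; block sizes are [2].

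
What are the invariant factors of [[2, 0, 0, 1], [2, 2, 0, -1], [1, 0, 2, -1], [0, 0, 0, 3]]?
x - 2, (x - 3)(x - 2)^2

The Jordan structure of A has elementary divisors (x - 2)^2, (x - 2), (x - 3). Arranging the block sizes at each eigenvalue in decreasing order and taking row products gives the invariant factors.

Invariant factors (smallest first, each dividing the next): x - 2, (x - 3)(x - 2)^2.

Check: the last factor (x - 3)(x - 2)^2 is the minimal polynomial, and the product (x - 3)(x - 2)^3 is the characteristic polynomial.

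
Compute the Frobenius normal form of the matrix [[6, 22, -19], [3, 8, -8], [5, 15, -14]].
The invariant factors of A (the non-unit diagonal entries of the Smith normal form of xI - A over ℚ[x]) are x^3 + x + 3, each dividing the next. The characteristic polynomial is their product, x^3 + x + 3.

The rational canonical form is the block-diagonal matrix of companion matrices C(f_i):
R = [[0, 0, -3], [1, 0, -1], [0, 1, 0]].

Note the characteristic polynomial does not split into linear factors over ℚ, so A has no Jordan form over ℚ; the rational canonical form exists over any field.

R = [[0, 0, -3], [1, 0, -1], [0, 1, 0]]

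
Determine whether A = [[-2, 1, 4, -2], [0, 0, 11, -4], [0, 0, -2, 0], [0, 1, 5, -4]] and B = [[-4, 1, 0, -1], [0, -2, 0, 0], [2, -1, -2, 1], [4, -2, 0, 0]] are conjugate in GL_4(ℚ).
No.

Both have characteristic polynomial (x + 2)^4, but the minimal polynomial of A is (x + 2)^3 while the minimal polynomial of B is (x + 2)^2. The minimal polynomial is a similarity invariant, so A and B are not similar.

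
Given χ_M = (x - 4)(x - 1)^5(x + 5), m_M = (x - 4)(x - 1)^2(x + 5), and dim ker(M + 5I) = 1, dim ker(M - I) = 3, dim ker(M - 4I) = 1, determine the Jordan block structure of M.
Jordan blocks: (-5, 1), (1, 2), (1, 2), (1, 1), (4, 1)

λ = -5: algebraic multiplicity 1 (exponent in χ_M), largest block size 1 (exponent in m_M), 1 block (geometric multiplicity). This forces block sizes [1].
λ = 1: algebraic multiplicity 5 (exponent in χ_M), largest block size 2 (exponent in m_M), 3 blocks (geometric multiplicity). These force block sizes [2, 2, 1].
λ = 4: algebraic multiplicity 1 (exponent in χ_M), largest block size 1 (exponent in m_M), 1 block (geometric multiplicity). This forces block sizes [1].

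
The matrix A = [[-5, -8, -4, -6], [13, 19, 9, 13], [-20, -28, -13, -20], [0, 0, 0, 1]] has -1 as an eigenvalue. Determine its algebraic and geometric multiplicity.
The characteristic polynomial is (x - 1)^3(x + 1), so the factor x + 1 appears with exponent 1: the algebraic multiplicity is 1.

rank(A + I) = 3, so the eigenspace has dimension 4 - 3 = 1: the geometric multiplicity is 1.

algebraic multiplicity 1, geometric multiplicity 1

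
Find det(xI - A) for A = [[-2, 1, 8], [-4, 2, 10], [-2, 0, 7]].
χ_A(x) = (x - 3)(x - 2)^2

xI - A = [[x + 2, -1, -8], [4, x - 2, -10], [2, 0, x - 7]].

Expanding det(xI - A) along the first row:
det(xI - A) = + (x + 2)·det([[x - 2, -10], [0, x - 7]]) - (-1)·det([[4, -10], [2, x - 7]]) + (-8)·det([[4, x - 2], [2, 0]]).

Evaluating gives χ_A(x) = x^3 - 7x^2 + 16x - 12 = (x - 3)(x - 2)^2.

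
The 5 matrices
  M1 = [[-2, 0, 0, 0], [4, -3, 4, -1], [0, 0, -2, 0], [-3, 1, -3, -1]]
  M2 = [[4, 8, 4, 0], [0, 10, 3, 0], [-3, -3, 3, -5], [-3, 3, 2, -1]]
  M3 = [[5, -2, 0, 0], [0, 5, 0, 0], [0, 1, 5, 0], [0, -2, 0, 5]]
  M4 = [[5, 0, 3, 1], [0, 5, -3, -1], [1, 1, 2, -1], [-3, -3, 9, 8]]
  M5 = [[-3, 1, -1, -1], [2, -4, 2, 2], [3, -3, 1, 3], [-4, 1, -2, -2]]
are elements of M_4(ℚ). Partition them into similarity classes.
4 classes: {M1, M5}, {M2}, {M3}, {M4}

Characteristic polynomials: χ_{M1} = (x + 2)^4, χ_{M2} = (x - 4)^4, χ_{M3} = (x - 5)^4, χ_{M4} = (x - 5)^4, χ_{M5} = (x + 2)^4.

{M1, M5}: invariant factors x + 2, (x + 2)^3.

{M2}: invariant factors x - 4, (x - 4)^3.

{M3}: invariant factors x - 5, x - 5, (x - 5)^2.

{M4}: invariant factors (x - 5)^2, (x - 5)^2.

Matrices are similar if and only if their invariant-factor lists agree; the partition into similarity classes is {M1, M5}, {M2}, {M3}, {M4}.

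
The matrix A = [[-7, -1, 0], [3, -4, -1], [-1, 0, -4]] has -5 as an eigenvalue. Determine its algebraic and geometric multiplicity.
algebraic multiplicity 3, geometric multiplicity 1

The characteristic polynomial is (x + 5)^3, so the factor x + 5 appears with exponent 3: the algebraic multiplicity is 3.

rank(A + 5I) = 2, so the eigenspace has dimension 3 - 2 = 1: the geometric multiplicity is 1.

Since 1 < 3, A is not diagonalizable.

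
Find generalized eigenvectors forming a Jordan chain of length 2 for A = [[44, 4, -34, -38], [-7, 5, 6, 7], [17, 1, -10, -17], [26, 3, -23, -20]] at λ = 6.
v_1 = [[-2, 0, -1, -1]]^T, v_2 = [[-4, 1, -1, -3]]^T

We seek v_1 ∈ ker((A - 6I)^2) \ ker(A - 6I), then set v_{i+1} = (A - 6I) v_i.

One such chain is v_1 = [[-2, 0, -1, -1]]^T, v_2 = [[-4, 1, -1, -3]]^T. Check: (A - 6I) v_2 = [[0, 0, 0, 0]]^T = 0.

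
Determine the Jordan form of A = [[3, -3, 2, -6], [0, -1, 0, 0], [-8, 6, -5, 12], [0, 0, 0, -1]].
J = [[-1, 1, 0, 0], [0, -1, 0, 0], [0, 0, -1, 0], [0, 0, 0, -1]]

The characteristic polynomial is det(xI - A) = (x + 1)^4, so the eigenvalues are -1 (algebraic multiplicity 4).

For λ = -1: rank(A + I) = 1, rank((A + I)^2) = 0. The eigenspace has dimension 4 - 1 = 3, so there are 3 Jordan blocks; the rank sequence gives block sizes [2, 1, 1].

Assembling the blocks gives the Jordan form J above.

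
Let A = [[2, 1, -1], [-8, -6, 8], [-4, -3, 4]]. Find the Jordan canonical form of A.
J = [[0, 1, 0], [0, 0, 1], [0, 0, 0]]

The characteristic polynomial is det(xI - A) = x^3, so the eigenvalues are 0 (algebraic multiplicity 3).

For λ = 0: rank(A) = 2, rank(A^2) = 1, rank(A^3) = 0. The eigenspace has dimension 3 - 2 = 1, so there is 1 Jordan block; the rank sequence gives block sizes [3].

Assembling the blocks gives the Jordan form J above.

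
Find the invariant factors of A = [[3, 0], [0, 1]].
(x - 3)(x - 1)

The Jordan structure of A has elementary divisors (x - 1), (x - 3). Arranging the block sizes at each eigenvalue in decreasing order and taking row products gives the invariant factors.

Invariant factors (smallest first, each dividing the next): (x - 3)(x - 1).

Check: the last factor (x - 3)(x - 1) is the minimal polynomial, and the product (x - 3)(x - 1) is the characteristic polynomial.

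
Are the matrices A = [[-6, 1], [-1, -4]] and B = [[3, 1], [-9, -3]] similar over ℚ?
No.

trace(A) = -10 but trace(B) = 0. The trace is a similarity invariant, so A and B are not similar.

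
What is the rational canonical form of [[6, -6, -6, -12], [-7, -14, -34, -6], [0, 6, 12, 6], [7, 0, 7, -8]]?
R = [[0, 6, 0, 0], [1, -2, 0, 0], [0, 0, 0, 6], [0, 0, 1, -2]]

The invariant factors of A (the non-unit diagonal entries of the Smith normal form of xI - A over ℚ[x]) are x^2 + 2x - 6, x^2 + 2x - 6, each dividing the next. The characteristic polynomial is their product, (x^2 + 2x - 6)^2.

The rational canonical form is the block-diagonal matrix of companion matrices C(f_i):
R = [[0, 6, 0, 0], [1, -2, 0, 0], [0, 0, 0, 6], [0, 0, 1, -2]].

Note the characteristic polynomial does not split into linear factors over ℚ, so A has no Jordan form over ℚ; the rational canonical form exists over any field.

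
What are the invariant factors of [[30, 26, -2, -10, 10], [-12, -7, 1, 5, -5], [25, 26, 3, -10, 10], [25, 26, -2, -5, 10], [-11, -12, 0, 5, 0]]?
x - 5, x(x - 6)(x - 5)^2

The Jordan structure of A has elementary divisors x, (x - 5)^2, (x - 5), (x - 6). Arranging the block sizes at each eigenvalue in decreasing order and taking row products gives the invariant factors.

Invariant factors (smallest first, each dividing the next): x - 5, x(x - 6)(x - 5)^2.

Check: the last factor x(x - 6)(x - 5)^2 is the minimal polynomial, and the product x(x - 6)(x - 5)^3 is the characteristic polynomial.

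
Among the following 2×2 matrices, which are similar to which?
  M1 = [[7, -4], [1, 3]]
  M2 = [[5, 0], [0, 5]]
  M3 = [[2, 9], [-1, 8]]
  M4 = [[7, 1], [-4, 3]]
2 classes: {M1, M3, M4}, {M2}

Characteristic polynomials: χ_{M1} = (x - 5)^2, χ_{M2} = (x - 5)^2, χ_{M3} = (x - 5)^2, χ_{M4} = (x - 5)^2.

{M1, M3, M4}: invariant factors (x - 5)^2.

{M2}: invariant factors x - 5, x - 5.

Matrices are similar if and only if their invariant-factor lists agree; the partition into similarity classes is {M1, M3, M4}, {M2}.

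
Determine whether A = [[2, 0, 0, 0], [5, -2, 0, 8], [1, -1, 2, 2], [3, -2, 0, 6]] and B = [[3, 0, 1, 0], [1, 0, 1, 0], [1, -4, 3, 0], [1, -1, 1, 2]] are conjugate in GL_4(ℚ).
Two matrices over a field are similar if and only if they have the same invariant factors.

Both A and B have characteristic polynomial (x - 2)^4 and minimal polynomial (x - 2)^3. Computing further, both have invariant factors x - 2, (x - 2)^3. Hence A and B are similar.

Yes.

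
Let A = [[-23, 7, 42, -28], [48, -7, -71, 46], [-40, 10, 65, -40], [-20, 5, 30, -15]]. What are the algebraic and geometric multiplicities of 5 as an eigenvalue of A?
The characteristic polynomial is (x - 5)^4, so the factor x - 5 appears with exponent 4: the algebraic multiplicity is 4.

rank(A - 5I) = 2, so the eigenspace has dimension 4 - 2 = 2: the geometric multiplicity is 2.

Since 2 < 4, A is not diagonalizable.

algebraic multiplicity 4, geometric multiplicity 2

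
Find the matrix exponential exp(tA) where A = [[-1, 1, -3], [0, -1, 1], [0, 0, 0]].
e^{tA} = [[e^{-t}, t*e^{-t}, (-t - 2*e^{t} + 2)*e^{-t}], [0, e^{-t}, 1 - e^{-t}], [0, 0, 1]]

A has Jordan form J = [[-1, 1, 0], [0, -1, 0], [0, 0, 0]] with A = PJP^{-1}, so e^{tA} = P e^{tJ} P^{-1}.

For a Jordan block J_k(λ), e^{tJ_k(λ)} = e^{λt} · (I + tN + t^2 N^2/2! + ... + t^{k-1} N^{k-1}/(k-1)!) where N is the nilpotent superdiagonal part.

Assembling the blocks and conjugating back gives the entries of e^{tA} as shown above.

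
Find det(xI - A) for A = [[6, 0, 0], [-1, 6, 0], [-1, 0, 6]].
xI - A = [[x - 6, 0, 0], [1, x - 6, 0], [1, 0, x - 6]].

Expanding det(xI - A) along the first row:
det(xI - A) = + (x - 6)·det([[x - 6, 0], [0, x - 6]]) - (0)·det([[1, 0], [1, x - 6]]) + (0)·det([[1, x - 6], [1, 0]]).

Evaluating gives χ_A(x) = x^3 - 18x^2 + 108x - 216 = (x - 6)^3.

χ_A(x) = (x - 6)^3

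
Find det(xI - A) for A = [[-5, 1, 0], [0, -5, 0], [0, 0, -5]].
xI - A = [[x + 5, -1, 0], [0, x + 5, 0], [0, 0, x + 5]].

Expanding det(xI - A) along the first row:
det(xI - A) = + (x + 5)·det([[x + 5, 0], [0, x + 5]]) - (-1)·det([[0, 0], [0, x + 5]]) + (0)·det([[0, x + 5], [0, 0]]).

Evaluating gives χ_A(x) = x^3 + 15x^2 + 75x + 125 = (x + 5)^3.

χ_A(x) = (x + 5)^3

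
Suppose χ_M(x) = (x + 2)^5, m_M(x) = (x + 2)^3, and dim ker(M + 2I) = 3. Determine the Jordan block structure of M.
λ = -2: algebraic multiplicity 5 (exponent in χ_M), largest block size 3 (exponent in m_M), 3 blocks (geometric multiplicity). These force block sizes [3, 1, 1].

Jordan blocks: (-2, 3), (-2, 1), (-2, 1)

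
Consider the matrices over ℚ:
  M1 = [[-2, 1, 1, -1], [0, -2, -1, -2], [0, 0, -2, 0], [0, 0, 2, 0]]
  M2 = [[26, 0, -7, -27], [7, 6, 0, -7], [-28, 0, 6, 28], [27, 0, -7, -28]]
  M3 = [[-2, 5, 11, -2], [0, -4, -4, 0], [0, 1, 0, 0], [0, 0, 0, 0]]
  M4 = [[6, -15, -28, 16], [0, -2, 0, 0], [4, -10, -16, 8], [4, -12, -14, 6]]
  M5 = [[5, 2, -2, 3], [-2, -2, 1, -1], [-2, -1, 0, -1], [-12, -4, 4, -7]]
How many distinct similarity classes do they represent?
Characteristic polynomials: χ_{M1} = x(x + 2)^3, χ_{M2} = (x - 6)^2(x + 1)^2, χ_{M3} = x(x + 2)^3, χ_{M4} = x(x + 2)^3, χ_{M5} = (x + 1)^4.

{M1, M3}: invariant factors x(x + 2)^3.

{M2}: invariant factors x - 6, (x - 6)(x + 1)^2.

{M4}: invariant factors x + 2, x(x + 2)^2.

{M5}: invariant factors (x + 1)^2, (x + 1)^2.

Matrices are similar if and only if their invariant-factor lists agree; the partition into similarity classes is {M1, M3}, {M2}, {M4}, {M5}.

4 classes: {M1, M3}, {M2}, {M4}, {M5}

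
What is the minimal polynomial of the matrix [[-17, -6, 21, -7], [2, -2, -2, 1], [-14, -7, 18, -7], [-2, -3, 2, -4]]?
The characteristic polynomial factors as (x - 4)(x + 3)^3. The minimal polynomial is ∏(x - λ)^{k_λ} where k_λ is the size of the largest Jordan block at λ.

For λ = -3: rank(A + 3I) = 3, and the largest Jordan block has size 3 (the smallest k with rank((A + 3I)^k) = rank((A + 3I)^(k+1))).
For λ = 4: rank(A - 4I) = 3, and the largest Jordan block has size 1 (the smallest k with rank((A - 4I)^k) = rank((A - 4I)^(k+1))).

So m_A(x) = (x - 4)(x + 3)^3.

m_A(x) = (x - 4)(x + 3)^3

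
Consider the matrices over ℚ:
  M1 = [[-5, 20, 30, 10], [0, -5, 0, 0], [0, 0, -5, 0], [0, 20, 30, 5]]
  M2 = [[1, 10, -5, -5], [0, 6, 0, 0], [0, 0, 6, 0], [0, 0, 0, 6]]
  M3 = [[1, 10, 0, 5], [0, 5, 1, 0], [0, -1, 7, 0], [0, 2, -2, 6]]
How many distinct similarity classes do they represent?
Characteristic polynomials: χ_{M1} = (x - 5)(x + 5)^3, χ_{M2} = (x - 6)^3(x - 1), χ_{M3} = (x - 6)^3(x - 1).

{M1}: invariant factors x + 5, x + 5, (x - 5)(x + 5).

{M2}: invariant factors x - 6, x - 6, (x - 6)(x - 1).

{M3}: invariant factors x - 6, (x - 6)^2(x - 1).

Matrices are similar if and only if their invariant-factor lists agree; the partition into similarity classes is {M1}, {M2}, {M3}.

3 classes: {M1}, {M2}, {M3}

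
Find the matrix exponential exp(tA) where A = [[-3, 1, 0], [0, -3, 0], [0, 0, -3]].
e^{tA} = [[e^{-3*t}, t*e^{-3*t}, 0], [0, e^{-3*t}, 0], [0, 0, e^{-3*t}]]

A has Jordan form J = [[-3, 1, 0], [0, -3, 0], [0, 0, -3]] with A = PJP^{-1}, so e^{tA} = P e^{tJ} P^{-1}.

For a Jordan block J_k(λ), e^{tJ_k(λ)} = e^{λt} · (I + tN + t^2 N^2/2! + ... + t^{k-1} N^{k-1}/(k-1)!) where N is the nilpotent superdiagonal part.

Assembling the blocks and conjugating back gives the entries of e^{tA} as shown above.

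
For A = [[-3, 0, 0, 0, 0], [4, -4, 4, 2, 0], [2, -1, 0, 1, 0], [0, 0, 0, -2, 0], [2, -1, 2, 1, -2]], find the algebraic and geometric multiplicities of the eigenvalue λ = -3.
The characteristic polynomial is (x + 2)^4(x + 3), so the factor x + 3 appears with exponent 1: the algebraic multiplicity is 1.

rank(A + 3I) = 4, so the eigenspace has dimension 5 - 4 = 1: the geometric multiplicity is 1.

algebraic multiplicity 1, geometric multiplicity 1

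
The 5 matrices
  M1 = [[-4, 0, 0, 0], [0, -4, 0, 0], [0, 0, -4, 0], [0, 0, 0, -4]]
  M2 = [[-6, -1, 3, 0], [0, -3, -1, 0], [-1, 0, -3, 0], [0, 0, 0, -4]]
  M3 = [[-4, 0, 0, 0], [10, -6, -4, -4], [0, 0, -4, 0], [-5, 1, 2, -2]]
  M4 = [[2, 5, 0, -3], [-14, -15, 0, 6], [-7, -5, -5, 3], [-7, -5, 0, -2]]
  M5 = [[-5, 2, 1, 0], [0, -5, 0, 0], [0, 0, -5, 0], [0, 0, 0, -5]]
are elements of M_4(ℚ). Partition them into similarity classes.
Characteristic polynomials: χ_{M1} = (x + 4)^4, χ_{M2} = (x + 4)^4, χ_{M3} = (x + 4)^4, χ_{M4} = (x + 5)^4, χ_{M5} = (x + 5)^4.

{M1}: invariant factors x + 4, x + 4, x + 4, x + 4.

{M2}: invariant factors x + 4, (x + 4)^3.

{M3}: invariant factors x + 4, x + 4, (x + 4)^2.

{M4, M5}: invariant factors x + 5, x + 5, (x + 5)^2.

Matrices are similar if and only if their invariant-factor lists agree; the partition into similarity classes is {M1}, {M2}, {M3}, {M4, M5}.

4 classes: {M1}, {M2}, {M3}, {M4, M5}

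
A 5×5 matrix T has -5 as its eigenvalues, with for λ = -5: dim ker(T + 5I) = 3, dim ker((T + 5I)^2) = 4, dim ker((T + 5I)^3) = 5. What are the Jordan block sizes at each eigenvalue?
λ = -5: successive nullity increments [3, 1, 1] count blocks of size ≥ k; block sizes are [3, 1, 1].

Jordan blocks: (-5, 3), (-5, 1), (-5, 1)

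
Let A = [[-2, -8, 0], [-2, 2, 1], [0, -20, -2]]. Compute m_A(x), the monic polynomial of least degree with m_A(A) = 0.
The characteristic polynomial factors as x^2(x + 2). The minimal polynomial is ∏(x - λ)^{k_λ} where k_λ is the size of the largest Jordan block at λ.

For λ = -2: rank(A + 2I) = 2, and the largest Jordan block has size 1 (the smallest k with rank((A + 2I)^k) = rank((A + 2I)^(k+1))).
For λ = 0: rank(A) = 2, and the largest Jordan block has size 2 (the smallest k with rank(A^k) = rank(A^(k+1))).

So m_A(x) = x^2(x + 2).

m_A(x) = x^2(x + 2)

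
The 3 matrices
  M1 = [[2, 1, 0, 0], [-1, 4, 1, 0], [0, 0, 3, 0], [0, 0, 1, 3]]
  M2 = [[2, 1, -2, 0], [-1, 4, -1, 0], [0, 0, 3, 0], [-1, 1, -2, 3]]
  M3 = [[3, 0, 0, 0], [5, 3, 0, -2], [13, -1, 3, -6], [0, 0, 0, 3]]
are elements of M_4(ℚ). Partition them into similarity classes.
1 class: {M1, M2, M3}

Characteristic polynomials: χ_{M1} = (x - 3)^4, χ_{M2} = (x - 3)^4, χ_{M3} = (x - 3)^4.

{M1, M2, M3}: invariant factors x - 3, (x - 3)^3.

Matrices are similar if and only if their invariant-factor lists agree; the partition into similarity classes is {M1, M2, M3}.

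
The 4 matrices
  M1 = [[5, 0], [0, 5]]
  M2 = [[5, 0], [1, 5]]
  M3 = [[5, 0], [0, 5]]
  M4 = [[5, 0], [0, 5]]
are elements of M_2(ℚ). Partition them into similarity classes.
Characteristic polynomials: χ_{M1} = (x - 5)^2, χ_{M2} = (x - 5)^2, χ_{M3} = (x - 5)^2, χ_{M4} = (x - 5)^2.

{M1, M3, M4}: invariant factors x - 5, x - 5.

{M2}: invariant factors (x - 5)^2.

Matrices are similar if and only if their invariant-factor lists agree; the partition into similarity classes is {M1, M3, M4}, {M2}.

2 classes: {M1, M3, M4}, {M2}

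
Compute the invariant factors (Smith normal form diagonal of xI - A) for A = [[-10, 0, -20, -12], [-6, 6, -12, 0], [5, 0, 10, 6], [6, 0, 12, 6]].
x - 6, x^2(x - 6)

The Jordan structure of A has elementary divisors x^2, (x - 6), (x - 6). Arranging the block sizes at each eigenvalue in decreasing order and taking row products gives the invariant factors.

Invariant factors (smallest first, each dividing the next): x - 6, x^2(x - 6).

Check: the last factor x^2(x - 6) is the minimal polynomial, and the product x^2(x - 6)^2 is the characteristic polynomial.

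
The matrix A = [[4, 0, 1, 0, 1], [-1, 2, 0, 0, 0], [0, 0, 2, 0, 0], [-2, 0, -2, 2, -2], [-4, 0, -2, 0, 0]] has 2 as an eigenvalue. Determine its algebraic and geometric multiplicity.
algebraic multiplicity 5, geometric multiplicity 3

The characteristic polynomial is (x - 2)^5, so the factor x - 2 appears with exponent 5: the algebraic multiplicity is 5.

rank(A - 2I) = 2, so the eigenspace has dimension 5 - 2 = 3: the geometric multiplicity is 3.

Since 3 < 5, A is not diagonalizable.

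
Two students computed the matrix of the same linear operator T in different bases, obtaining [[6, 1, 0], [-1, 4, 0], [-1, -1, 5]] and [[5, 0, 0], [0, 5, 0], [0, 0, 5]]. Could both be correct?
No.

Both have characteristic polynomial (x - 5)^3, but the minimal polynomial of A is (x - 5)^2 while the minimal polynomial of B is x - 5. The minimal polynomial is a similarity invariant, so A and B are not similar.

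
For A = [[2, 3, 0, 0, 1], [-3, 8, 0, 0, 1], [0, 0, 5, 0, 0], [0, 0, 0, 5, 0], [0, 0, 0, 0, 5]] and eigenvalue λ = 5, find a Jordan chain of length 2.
We seek v_1 ∈ ker((A - 5I)^2) \ ker(A - 5I), then set v_{i+1} = (A - 5I) v_i.

One such chain is v_1 = [[0, -1, -5, 3, 4]]^T, v_2 = [[1, 1, 0, 0, 0]]^T. Check: (A - 5I) v_2 = [[0, 0, 0, 0, 0]]^T = 0.

v_1 = [[0, -1, -5, 3, 4]]^T, v_2 = [[1, 1, 0, 0, 0]]^T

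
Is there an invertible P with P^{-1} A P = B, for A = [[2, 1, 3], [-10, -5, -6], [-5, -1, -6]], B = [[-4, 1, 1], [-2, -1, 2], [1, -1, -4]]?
Two matrices over a field are similar if and only if they have the same invariant factors.

Both A and B have characteristic polynomial (x + 3)^3 and minimal polynomial (x + 3)^2. Computing further, both have invariant factors x + 3, (x + 3)^2. Hence A and B are similar.

Yes.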